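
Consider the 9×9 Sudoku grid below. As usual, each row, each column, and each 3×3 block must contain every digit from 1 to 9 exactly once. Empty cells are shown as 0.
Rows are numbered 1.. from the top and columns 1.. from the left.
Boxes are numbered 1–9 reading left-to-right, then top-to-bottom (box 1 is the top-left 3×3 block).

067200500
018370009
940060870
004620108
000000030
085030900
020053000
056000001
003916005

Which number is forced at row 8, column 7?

3

Cell row 8, column 7 itself could take any of {2, 3, 4, 7} by direct elimination.
Consider where 3 can go in column 7.
row 2, column 7 is out (row 2 already has a 3).
row 5, column 7 is out (row 5 already has a 3).
row 7, column 7 is out (row 7 already has a 3).
row 9, column 7 is out (row 9 already has a 3).
So the only cell in column 7 that can hold 3 is row 8, column 7.
Therefore row 8, column 7 = 3.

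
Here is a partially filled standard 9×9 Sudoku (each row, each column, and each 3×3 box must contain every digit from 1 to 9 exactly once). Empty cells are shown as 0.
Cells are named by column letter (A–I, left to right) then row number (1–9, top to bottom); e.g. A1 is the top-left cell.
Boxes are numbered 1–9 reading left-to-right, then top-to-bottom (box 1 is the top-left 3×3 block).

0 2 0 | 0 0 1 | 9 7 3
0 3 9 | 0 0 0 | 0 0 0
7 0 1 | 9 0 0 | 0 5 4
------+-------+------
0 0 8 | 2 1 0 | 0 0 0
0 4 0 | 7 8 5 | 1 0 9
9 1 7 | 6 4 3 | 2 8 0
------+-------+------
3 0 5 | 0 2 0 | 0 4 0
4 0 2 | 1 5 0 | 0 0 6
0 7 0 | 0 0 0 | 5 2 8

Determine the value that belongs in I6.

Row 6 already contains {1, 2, 3, 4, 6, 7, 8, 9}.
Column I already contains {3, 4, 6, 8, 9}.
Its 3×3 block (box 6) already contains {1, 2, 8, 9}.
The only value from 1–9 not eliminated is 5, so I6 = 5.

5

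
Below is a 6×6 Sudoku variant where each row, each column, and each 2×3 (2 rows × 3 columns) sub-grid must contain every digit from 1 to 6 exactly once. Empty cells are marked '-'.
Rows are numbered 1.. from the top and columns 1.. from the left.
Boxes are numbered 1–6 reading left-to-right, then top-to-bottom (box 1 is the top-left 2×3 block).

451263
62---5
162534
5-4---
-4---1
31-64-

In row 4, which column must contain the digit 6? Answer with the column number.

Consider where 6 can go in row 4.
row 4, column 2 is out (column 2 already has a 6).
row 4, column 4 is out (column 4 already has a 6).
row 4, column 5 is out (column 5 already has a 6).
So the only cell in row 4 that can hold 6 is row 4, column 6.
That is column 6.

6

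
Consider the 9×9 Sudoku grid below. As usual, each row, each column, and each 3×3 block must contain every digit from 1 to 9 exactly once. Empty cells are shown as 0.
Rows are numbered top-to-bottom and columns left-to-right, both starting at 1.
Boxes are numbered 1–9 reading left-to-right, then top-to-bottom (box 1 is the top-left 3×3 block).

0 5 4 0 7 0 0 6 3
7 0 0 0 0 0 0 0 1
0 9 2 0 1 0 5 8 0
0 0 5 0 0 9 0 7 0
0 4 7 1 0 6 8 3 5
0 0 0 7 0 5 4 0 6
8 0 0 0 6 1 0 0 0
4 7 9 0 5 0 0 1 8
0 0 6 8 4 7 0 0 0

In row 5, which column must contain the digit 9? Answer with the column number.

Consider where 9 can go in row 5.
R5C5 is out (box 5 already has a 9).
So the only cell in row 5 that can hold 9 is R5C1.
That is column 1.

1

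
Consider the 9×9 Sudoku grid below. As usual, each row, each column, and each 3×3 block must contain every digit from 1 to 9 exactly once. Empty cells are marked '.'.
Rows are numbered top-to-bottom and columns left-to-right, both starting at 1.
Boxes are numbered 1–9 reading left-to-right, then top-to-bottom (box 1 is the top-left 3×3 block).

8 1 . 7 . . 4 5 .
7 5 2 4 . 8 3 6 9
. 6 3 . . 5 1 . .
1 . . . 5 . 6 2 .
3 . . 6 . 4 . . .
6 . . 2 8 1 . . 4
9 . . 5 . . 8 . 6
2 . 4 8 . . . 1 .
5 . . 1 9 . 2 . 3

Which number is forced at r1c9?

Row 1 already contains {1, 4, 5, 7, 8}.
Column 9 already contains {3, 4, 6, 9}.
Its 3×3 block (box 3) already contains {1, 3, 4, 5, 6, 9}.
The only value from 1–9 not eliminated is 2, so r1c9 = 2.

2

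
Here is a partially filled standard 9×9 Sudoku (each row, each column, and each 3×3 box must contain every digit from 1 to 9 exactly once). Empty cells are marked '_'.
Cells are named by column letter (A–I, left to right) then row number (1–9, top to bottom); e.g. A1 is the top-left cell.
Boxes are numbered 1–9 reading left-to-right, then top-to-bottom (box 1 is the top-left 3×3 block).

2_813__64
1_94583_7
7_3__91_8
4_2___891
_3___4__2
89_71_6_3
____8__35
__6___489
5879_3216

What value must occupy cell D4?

Cell D4 itself could take any of {3, 5, 6} by direct elimination.
Consider where 3 can go in box 5.
E4 is out (column E already has a 3).
F4 is out (column F already has a 3).
D5 is out (row 5 already has a 3).
E5 is out (row 5 already has a 3).
F6 is out (row 6 already has a 3).
So the only cell in box 5 that can hold 3 is D4.
Therefore D4 = 3.

3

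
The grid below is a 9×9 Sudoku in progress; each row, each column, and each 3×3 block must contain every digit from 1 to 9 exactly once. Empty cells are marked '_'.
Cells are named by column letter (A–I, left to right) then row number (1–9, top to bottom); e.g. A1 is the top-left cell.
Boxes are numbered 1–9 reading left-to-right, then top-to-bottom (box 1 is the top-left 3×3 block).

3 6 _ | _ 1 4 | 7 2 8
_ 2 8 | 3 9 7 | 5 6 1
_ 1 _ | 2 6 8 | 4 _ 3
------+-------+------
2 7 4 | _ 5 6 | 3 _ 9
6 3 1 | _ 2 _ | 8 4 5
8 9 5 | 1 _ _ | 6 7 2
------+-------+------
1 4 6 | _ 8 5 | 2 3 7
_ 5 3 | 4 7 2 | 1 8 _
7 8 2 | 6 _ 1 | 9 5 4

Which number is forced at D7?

Row 7 already contains {1, 2, 3, 4, 5, 6, 7, 8}.
Column D already contains {1, 2, 3, 4, 6}.
Its 3×3 block (box 8) already contains {1, 2, 4, 5, 6, 7, 8}.
The only value from 1–9 not eliminated is 9, so D7 = 9.

9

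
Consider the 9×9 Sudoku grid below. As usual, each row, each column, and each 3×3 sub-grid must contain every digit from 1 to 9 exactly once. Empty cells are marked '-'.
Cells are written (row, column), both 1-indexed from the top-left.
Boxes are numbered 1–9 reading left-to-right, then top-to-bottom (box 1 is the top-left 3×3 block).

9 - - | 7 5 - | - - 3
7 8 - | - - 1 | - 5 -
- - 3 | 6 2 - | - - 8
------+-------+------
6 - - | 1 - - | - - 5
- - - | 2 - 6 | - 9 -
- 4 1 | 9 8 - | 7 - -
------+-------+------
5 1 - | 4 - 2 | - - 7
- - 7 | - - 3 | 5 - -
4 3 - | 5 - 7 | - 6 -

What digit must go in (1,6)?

8

Cell (1,6) itself could take any of {4, 8} by direct elimination.
Consider where 8 can go in column 6.
(3,6) is out (row 3 already has a 8).
(4,6) is out (box 5 already has a 8).
(6,6) is out (row 6 already has a 8).
So the only cell in column 6 that can hold 8 is (1,6).
Therefore (1,6) = 8.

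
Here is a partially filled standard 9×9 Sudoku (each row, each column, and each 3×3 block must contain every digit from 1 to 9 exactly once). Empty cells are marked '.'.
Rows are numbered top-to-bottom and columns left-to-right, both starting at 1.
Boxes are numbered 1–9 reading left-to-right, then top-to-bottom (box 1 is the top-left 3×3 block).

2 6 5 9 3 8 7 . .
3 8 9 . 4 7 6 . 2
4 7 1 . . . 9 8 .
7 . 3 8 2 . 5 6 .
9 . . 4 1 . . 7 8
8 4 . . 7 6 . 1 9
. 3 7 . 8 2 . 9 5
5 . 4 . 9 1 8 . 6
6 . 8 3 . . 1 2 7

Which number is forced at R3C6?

5

Row 3 already contains {1, 4, 7, 8, 9}.
Column 6 already contains {1, 2, 6, 7, 8}.
Its 3×3 block (box 2) already contains {3, 4, 7, 8, 9}.
The only value from 1–9 not eliminated is 5, so R3C6 = 5.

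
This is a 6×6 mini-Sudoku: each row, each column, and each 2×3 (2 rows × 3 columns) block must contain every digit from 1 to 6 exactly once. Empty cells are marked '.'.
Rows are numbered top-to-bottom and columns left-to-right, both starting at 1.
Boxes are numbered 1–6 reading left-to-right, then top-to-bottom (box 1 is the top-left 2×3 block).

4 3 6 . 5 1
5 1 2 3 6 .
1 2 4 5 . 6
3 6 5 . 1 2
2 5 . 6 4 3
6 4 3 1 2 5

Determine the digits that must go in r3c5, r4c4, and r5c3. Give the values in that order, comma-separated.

3,4,1

For r3c5:
  Row 3 already contains {1, 2, 4, 5, 6}.
  Column 5 already contains {1, 2, 4, 5, 6}.
  Its 2×3 block (box 4) already contains {1, 2, 5, 6}.
  The only value from 1–6 not eliminated is 3, so r3c5 = 3.
For r4c4:
  Row 4 already contains {1, 2, 3, 5, 6}.
  Column 4 already contains {1, 3, 5, 6}.
  Its 2×3 block (box 4) already contains {1, 2, 5, 6}.
  The only value from 1–6 not eliminated is 4, so r4c4 = 4.
For r5c3:
  Row 5 already contains {2, 3, 4, 5, 6}.
  Column 3 already contains {2, 3, 4, 5, 6}.
  Its 2×3 block (box 5) already contains {2, 3, 4, 5, 6}.
  The only value from 1–6 not eliminated is 1, so r5c3 = 1.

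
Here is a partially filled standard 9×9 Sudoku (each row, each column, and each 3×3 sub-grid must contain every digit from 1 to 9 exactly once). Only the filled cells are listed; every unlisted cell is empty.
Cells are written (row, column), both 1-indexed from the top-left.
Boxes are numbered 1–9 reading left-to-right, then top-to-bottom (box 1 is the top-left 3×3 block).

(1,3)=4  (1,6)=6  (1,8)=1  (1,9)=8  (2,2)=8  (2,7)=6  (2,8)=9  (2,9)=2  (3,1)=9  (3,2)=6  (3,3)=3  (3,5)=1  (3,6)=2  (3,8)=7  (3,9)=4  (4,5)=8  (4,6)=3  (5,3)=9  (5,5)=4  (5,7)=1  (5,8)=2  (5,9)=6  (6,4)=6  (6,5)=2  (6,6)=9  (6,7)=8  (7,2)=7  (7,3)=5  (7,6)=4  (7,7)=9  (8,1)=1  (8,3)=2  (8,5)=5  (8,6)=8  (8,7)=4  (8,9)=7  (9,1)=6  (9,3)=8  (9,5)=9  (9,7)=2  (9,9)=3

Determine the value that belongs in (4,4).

1

Cell (4,4) itself could take any of {1, 5, 7} by direct elimination.
Consider where 1 can go in box 5.
(5,4) is out (row 5 already has a 1).
(5,6) is out (row 5 already has a 1).
So the only cell in box 5 that can hold 1 is (4,4).
Therefore (4,4) = 1.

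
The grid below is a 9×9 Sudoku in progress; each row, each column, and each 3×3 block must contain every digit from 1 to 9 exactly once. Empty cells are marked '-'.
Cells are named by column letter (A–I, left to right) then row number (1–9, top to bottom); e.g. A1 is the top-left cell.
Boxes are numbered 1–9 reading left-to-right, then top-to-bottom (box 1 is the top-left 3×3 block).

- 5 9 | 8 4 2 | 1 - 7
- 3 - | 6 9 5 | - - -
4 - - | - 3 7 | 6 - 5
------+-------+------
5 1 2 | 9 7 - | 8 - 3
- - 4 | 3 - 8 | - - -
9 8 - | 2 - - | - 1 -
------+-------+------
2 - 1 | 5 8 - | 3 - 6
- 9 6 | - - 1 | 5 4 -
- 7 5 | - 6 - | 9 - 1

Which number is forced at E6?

5

Row 6 already contains {1, 2, 8, 9}.
Column E already contains {3, 4, 6, 7, 8, 9}.
Its 3×3 block (box 5) already contains {2, 3, 7, 8, 9}.
The only value from 1–9 not eliminated is 5, so E6 = 5.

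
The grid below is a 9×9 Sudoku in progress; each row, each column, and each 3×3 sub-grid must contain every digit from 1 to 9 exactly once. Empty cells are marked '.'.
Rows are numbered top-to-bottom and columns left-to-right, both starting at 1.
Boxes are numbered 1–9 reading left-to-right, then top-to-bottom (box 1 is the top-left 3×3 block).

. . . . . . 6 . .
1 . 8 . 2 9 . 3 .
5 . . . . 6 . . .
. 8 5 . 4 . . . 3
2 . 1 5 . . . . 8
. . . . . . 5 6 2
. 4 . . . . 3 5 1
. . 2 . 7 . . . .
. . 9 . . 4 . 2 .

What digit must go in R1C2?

2

Cell R1C2 itself could take any of {2, 3, 7, 9} by direct elimination.
Consider where 2 can go in row 1.
R1C1 is out (column 1 already has a 2). R1C3 is out (column 3 already has a 2). R1C4 is out (box 2 already has a 2). R1C5 is out (column 5 already has a 2). The remaining empty cells in row 1 are similarly blocked.
So the only cell in row 1 that can hold 2 is R1C2.
Therefore R1C2 = 2.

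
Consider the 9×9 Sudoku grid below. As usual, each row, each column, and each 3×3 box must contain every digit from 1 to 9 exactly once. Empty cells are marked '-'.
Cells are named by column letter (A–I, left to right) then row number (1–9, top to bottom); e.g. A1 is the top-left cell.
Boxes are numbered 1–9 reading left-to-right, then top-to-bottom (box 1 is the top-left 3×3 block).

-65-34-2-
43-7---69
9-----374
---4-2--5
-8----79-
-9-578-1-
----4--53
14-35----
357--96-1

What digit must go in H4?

3

Cell H4 itself could take any of {3, 8} by direct elimination.
Consider where 3 can go in box 6.
G4 is out (column G already has a 3).
I5 is out (column I already has a 3).
G6 is out (column G already has a 3).
I6 is out (column I already has a 3).
So the only cell in box 6 that can hold 3 is H4.
Therefore H4 = 3.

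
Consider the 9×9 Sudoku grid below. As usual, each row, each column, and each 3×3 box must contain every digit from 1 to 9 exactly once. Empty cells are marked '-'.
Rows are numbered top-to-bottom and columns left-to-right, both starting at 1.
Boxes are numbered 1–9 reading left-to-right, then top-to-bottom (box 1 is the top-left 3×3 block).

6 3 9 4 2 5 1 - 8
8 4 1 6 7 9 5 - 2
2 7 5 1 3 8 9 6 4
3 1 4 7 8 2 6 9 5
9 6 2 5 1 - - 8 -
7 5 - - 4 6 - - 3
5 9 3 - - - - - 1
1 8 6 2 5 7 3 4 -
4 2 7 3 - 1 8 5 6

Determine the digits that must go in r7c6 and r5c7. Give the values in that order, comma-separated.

4,4

For r7c6:
  Row 7 already contains {1, 3, 5, 9}.
  Column 6 already contains {1, 2, 5, 6, 7, 8, 9}.
  Its 3×3 block (box 8) already contains {1, 2, 3, 5, 7}.
  The only value from 1–9 not eliminated is 4, so r7c6 = 4.
For r5c7:
  Consider where 4 can go in row 5.
  r5c6 is out (box 5 already has a 4).
  r5c9 is out (column 9 already has a 4).
  So the only cell in row 5 that can hold 4 is r5c7.
  So r5c7 = 4.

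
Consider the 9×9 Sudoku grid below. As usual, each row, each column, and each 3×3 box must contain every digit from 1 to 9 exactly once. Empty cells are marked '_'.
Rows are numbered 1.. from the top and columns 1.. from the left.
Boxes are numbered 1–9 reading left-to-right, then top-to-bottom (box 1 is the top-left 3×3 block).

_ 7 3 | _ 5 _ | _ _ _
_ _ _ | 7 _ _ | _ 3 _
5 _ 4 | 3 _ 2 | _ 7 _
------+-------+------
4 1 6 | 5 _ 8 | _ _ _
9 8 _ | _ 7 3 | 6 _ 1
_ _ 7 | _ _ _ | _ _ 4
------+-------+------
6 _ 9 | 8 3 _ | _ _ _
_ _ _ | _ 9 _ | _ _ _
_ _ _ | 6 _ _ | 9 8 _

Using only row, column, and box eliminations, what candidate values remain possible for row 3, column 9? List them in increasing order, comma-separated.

6,8,9

Row 3 already contains {2, 3, 4, 5, 7}.
Column 9 already contains {1, 4}.
Its 3×3 block (box 3) already contains {3, 7}.
Removing those from 1–9 leaves {6, 8, 9} as the candidates for row 3, column 9.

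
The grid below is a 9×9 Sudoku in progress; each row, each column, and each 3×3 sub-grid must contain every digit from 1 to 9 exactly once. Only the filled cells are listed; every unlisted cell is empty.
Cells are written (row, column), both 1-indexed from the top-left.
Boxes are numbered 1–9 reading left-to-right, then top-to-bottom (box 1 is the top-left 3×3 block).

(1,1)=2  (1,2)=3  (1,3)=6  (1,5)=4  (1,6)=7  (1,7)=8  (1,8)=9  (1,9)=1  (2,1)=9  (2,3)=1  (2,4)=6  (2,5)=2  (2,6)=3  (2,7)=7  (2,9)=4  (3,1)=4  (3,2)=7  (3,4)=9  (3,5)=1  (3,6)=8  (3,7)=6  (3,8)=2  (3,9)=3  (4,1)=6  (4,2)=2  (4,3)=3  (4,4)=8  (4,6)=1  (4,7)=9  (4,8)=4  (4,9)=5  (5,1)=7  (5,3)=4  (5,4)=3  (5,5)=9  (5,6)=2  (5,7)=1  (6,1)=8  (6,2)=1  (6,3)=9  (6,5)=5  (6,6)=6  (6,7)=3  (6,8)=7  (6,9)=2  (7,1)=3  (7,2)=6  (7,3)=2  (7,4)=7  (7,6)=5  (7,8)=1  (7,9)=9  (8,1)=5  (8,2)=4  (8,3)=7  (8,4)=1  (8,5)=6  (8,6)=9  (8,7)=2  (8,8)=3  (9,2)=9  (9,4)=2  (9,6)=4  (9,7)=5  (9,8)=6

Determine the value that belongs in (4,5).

Row 4 already contains {1, 2, 3, 4, 5, 6, 8, 9}.
Column 5 already contains {1, 2, 4, 5, 6, 9}.
Its 3×3 block (box 5) already contains {1, 2, 3, 5, 6, 8, 9}.
The only value from 1–9 not eliminated is 7, so (4,5) = 7.

7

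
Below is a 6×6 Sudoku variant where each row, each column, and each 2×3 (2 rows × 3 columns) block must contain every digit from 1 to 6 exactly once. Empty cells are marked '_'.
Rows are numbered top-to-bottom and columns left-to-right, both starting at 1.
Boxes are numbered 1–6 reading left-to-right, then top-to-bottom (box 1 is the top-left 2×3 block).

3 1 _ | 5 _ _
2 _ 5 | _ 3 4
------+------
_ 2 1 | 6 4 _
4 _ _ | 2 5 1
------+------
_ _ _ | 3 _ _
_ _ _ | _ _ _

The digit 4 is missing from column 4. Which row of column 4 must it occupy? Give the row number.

6

Consider where 4 can go in column 4.
r2c4 is out (row 2 already has a 4).
So the only cell in column 4 that can hold 4 is r6c4.
That is row 6.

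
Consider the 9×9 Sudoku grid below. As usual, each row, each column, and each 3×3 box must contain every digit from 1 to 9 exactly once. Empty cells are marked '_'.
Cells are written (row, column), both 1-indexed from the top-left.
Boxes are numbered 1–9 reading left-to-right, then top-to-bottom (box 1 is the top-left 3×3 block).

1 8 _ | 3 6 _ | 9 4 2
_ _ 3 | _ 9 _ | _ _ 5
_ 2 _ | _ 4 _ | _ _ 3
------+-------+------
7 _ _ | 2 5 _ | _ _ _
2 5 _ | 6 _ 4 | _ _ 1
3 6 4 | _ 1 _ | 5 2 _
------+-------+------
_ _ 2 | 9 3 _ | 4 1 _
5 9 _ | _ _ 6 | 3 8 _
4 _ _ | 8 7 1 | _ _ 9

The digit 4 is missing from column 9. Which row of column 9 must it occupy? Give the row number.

Consider where 4 can go in column 9.
(6,9) is out (row 6 already has a 4).
(7,9) is out (row 7 already has a 4).
(8,9) is out (box 9 already has a 4).
So the only cell in column 9 that can hold 4 is (4,9).
That is row 4.

4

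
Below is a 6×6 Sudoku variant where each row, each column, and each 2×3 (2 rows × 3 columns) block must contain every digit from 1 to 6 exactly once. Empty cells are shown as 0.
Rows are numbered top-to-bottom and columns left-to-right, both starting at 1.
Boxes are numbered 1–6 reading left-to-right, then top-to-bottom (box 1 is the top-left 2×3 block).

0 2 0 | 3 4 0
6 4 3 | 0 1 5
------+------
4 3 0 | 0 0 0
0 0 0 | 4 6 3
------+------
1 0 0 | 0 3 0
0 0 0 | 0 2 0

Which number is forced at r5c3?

2

Cell r5c3 itself could take any of {2, 4, 5, 6} by direct elimination.
Consider where 2 can go in row 5.
r5c2 is out (column 2 already has a 2).
r5c4 is out (box 6 already has a 2).
r5c6 is out (box 6 already has a 2).
So the only cell in row 5 that can hold 2 is r5c3.
Therefore r5c3 = 2.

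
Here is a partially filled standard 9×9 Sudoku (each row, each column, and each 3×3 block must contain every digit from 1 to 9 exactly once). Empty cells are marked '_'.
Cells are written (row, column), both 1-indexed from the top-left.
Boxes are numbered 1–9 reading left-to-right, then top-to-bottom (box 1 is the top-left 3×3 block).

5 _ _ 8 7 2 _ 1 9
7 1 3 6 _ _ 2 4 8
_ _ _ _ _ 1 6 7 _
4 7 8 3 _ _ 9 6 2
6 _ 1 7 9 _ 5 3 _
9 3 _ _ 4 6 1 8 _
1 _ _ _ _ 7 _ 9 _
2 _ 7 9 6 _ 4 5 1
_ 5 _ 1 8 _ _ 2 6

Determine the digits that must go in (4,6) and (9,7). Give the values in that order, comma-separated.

5,7

For (4,6):
  Row 4 already contains {2, 3, 4, 6, 7, 8, 9}.
  Column 6 already contains {1, 2, 6, 7}.
  Its 3×3 block (box 5) already contains {3, 4, 6, 7, 9}.
  The only value from 1–9 not eliminated is 5, so (4,6) = 5.
For (9,7):
  Consider where 7 can go in column 7.
  (1,7) is out (row 1 already has a 7).
  (7,7) is out (row 7 already has a 7).
  So the only cell in column 7 that can hold 7 is (9,7).
  So (9,7) = 7.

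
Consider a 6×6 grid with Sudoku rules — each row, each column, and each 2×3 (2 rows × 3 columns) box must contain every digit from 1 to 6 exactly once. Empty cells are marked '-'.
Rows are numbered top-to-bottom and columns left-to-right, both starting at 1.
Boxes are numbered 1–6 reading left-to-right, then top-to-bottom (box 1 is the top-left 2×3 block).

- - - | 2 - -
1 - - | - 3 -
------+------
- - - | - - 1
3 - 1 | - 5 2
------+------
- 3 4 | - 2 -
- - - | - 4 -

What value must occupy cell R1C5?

Cell R1C5 itself could take any of {1, 6} by direct elimination.
Consider where 1 can go in box 2.
R1C6 is out (column 6 already has a 1).
R2C4 is out (row 2 already has a 1).
R2C6 is out (row 2 already has a 1).
So the only cell in box 2 that can hold 1 is R1C5.
Therefore R1C5 = 1.

1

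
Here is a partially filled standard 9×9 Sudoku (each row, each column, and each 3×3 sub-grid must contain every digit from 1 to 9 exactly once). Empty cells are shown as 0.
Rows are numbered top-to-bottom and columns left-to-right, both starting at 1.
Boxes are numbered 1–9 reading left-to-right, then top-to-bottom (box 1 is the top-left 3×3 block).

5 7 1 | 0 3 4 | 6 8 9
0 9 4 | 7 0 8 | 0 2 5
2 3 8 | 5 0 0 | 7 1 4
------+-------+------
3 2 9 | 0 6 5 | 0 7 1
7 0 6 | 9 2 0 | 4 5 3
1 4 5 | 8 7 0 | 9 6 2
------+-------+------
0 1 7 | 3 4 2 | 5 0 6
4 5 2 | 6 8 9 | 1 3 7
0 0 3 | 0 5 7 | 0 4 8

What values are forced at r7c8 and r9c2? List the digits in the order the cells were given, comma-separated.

9,6

For r7c8:
  Row 7 already contains {1, 2, 3, 4, 5, 6, 7}.
  Column 8 already contains {1, 2, 3, 4, 5, 6, 7, 8}.
  Its 3×3 block (box 9) already contains {1, 3, 4, 5, 6, 7, 8}.
  The only value from 1–9 not eliminated is 9, so r7c8 = 9.
For r9c2:
  Row 9 already contains {3, 4, 5, 7, 8}.
  Column 2 already contains {1, 2, 3, 4, 5, 7, 9}.
  Its 3×3 block (box 7) already contains {1, 2, 3, 4, 5, 7}.
  The only value from 1–9 not eliminated is 6, so r9c2 = 6.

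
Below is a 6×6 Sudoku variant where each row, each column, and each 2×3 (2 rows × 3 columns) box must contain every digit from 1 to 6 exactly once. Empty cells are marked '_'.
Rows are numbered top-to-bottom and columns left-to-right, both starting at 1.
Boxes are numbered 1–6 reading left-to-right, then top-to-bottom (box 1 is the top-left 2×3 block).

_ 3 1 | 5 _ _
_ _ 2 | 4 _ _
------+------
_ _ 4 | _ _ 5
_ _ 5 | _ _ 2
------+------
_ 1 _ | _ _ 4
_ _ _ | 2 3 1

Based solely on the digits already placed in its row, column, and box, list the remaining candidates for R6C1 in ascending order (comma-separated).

Row 6 already contains {1, 2, 3}.
Column 1 already contains {}.
Its 2×3 block (box 5) already contains {1}.
Removing those from 1–6 leaves {4, 5, 6} as the candidates for R6C1.

4,5,6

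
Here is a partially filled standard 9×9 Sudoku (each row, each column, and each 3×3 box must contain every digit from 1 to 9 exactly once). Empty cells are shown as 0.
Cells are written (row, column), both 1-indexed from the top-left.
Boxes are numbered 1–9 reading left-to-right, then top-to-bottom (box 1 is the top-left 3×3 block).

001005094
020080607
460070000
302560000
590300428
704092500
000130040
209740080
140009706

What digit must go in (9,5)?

Cell (9,5) itself could take any of {2, 5} by direct elimination.
Consider where 5 can go in box 8.
(7,6) is out (column 6 already has a 5).
(8,6) is out (column 6 already has a 5).
(9,4) is out (column 4 already has a 5).
So the only cell in box 8 that can hold 5 is (9,5).
Therefore (9,5) = 5.

5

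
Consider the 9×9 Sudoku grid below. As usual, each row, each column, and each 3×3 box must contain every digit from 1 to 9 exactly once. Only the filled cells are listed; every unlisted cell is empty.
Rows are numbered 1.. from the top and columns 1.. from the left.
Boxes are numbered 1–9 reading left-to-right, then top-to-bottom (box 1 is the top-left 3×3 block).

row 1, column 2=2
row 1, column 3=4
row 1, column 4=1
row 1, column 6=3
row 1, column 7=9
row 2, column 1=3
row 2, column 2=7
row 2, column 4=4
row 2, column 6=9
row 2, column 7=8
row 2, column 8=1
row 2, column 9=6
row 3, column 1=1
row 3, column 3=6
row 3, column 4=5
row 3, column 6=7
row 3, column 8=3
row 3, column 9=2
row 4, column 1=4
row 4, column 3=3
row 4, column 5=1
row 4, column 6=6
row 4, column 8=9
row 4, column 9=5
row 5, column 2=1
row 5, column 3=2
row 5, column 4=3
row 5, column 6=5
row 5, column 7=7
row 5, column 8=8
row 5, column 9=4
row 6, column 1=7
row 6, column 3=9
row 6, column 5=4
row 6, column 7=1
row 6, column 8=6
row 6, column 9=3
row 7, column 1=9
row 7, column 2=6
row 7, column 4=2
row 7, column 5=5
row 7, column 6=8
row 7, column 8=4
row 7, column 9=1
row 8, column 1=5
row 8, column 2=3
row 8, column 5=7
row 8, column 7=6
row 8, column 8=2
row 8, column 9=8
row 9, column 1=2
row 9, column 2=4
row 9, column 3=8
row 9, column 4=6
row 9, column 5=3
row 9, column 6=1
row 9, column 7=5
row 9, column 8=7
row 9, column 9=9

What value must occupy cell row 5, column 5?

9

Row 5 already contains {1, 2, 3, 4, 5, 7, 8}.
Column 5 already contains {1, 3, 4, 5, 7}.
Its 3×3 block (box 5) already contains {1, 3, 4, 5, 6}.
The only value from 1–9 not eliminated is 9, so row 5, column 5 = 9.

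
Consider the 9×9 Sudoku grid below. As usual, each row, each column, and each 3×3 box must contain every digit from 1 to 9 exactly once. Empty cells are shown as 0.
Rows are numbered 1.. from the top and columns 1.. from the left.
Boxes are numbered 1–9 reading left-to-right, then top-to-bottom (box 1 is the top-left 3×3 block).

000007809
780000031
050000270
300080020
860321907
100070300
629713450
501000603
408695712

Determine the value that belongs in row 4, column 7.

Cell row 4, column 7 itself could take any of {1, 5} by direct elimination.
Consider where 1 can go in box 6.
row 4, column 9 is out (column 9 already has a 1).
row 5, column 8 is out (row 5 already has a 1).
row 6, column 8 is out (row 6 already has a 1).
row 6, column 9 is out (row 6 already has a 1).
So the only cell in box 6 that can hold 1 is row 4, column 7.
Therefore row 4, column 7 = 1.

1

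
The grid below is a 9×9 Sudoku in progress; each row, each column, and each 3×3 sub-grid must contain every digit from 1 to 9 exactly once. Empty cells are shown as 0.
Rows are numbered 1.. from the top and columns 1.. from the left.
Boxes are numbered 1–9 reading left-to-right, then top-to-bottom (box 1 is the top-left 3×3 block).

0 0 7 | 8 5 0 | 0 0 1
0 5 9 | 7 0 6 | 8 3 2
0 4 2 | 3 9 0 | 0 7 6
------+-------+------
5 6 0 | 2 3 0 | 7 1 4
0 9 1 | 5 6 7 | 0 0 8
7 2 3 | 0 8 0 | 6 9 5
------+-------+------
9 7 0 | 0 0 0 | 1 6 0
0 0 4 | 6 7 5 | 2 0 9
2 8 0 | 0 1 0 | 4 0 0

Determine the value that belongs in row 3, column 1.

Cell row 3, column 1 itself could take any of {1, 8} by direct elimination.
Consider where 8 can go in column 1.
row 1, column 1 is out (row 1 already has a 8).
row 2, column 1 is out (row 2 already has a 8).
row 5, column 1 is out (row 5 already has a 8).
row 8, column 1 is out (box 7 already has a 8).
So the only cell in column 1 that can hold 8 is row 3, column 1.
Therefore row 3, column 1 = 8.

8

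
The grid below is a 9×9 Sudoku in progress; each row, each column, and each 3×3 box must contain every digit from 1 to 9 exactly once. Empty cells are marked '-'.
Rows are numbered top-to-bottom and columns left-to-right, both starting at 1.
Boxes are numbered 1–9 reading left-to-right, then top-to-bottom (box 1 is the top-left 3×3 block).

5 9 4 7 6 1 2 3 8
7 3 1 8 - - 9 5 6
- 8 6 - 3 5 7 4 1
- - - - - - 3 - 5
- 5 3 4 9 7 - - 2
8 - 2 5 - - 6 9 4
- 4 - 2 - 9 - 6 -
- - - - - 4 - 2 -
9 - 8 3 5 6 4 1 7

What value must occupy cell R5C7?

Cell R5C7 itself could take any of {1, 8} by direct elimination.
Consider where 1 can go in box 6.
R4C8 is out (column 8 already has a 1).
R5C8 is out (column 8 already has a 1).
So the only cell in box 6 that can hold 1 is R5C7.
Therefore R5C7 = 1.

1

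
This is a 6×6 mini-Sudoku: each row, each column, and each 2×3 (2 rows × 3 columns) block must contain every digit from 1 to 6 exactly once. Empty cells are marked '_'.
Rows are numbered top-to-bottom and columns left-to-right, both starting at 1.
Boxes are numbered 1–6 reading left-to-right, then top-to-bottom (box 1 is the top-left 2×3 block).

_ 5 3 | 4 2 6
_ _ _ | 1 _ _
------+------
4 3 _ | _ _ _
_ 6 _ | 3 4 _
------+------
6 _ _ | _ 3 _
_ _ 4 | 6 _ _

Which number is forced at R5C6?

Cell R5C6 itself could take any of {1, 2, 4, 5} by direct elimination.
Consider where 4 can go in column 6.
R2C6 is out (box 2 already has a 4).
R3C6 is out (row 3 already has a 4).
R4C6 is out (row 4 already has a 4).
R6C6 is out (row 6 already has a 4).
So the only cell in column 6 that can hold 4 is R5C6.
Therefore R5C6 = 4.

4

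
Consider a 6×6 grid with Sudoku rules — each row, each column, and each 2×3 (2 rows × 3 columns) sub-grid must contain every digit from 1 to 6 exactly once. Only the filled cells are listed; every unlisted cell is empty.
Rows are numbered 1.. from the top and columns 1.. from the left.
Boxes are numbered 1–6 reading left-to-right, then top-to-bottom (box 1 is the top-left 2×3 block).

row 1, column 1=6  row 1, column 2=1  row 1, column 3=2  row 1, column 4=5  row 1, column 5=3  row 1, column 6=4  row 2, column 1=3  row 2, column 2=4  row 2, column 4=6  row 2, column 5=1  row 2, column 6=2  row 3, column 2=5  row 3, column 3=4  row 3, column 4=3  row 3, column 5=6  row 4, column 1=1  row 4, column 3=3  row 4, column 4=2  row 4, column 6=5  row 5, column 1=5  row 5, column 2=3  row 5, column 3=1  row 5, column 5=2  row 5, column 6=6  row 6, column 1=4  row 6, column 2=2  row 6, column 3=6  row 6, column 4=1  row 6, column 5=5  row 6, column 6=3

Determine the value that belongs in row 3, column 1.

Row 3 already contains {3, 4, 5, 6}.
Column 1 already contains {1, 3, 4, 5, 6}.
Its 2×3 block (box 3) already contains {1, 3, 4, 5}.
The only value from 1–6 not eliminated is 2, so row 3, column 1 = 2.

2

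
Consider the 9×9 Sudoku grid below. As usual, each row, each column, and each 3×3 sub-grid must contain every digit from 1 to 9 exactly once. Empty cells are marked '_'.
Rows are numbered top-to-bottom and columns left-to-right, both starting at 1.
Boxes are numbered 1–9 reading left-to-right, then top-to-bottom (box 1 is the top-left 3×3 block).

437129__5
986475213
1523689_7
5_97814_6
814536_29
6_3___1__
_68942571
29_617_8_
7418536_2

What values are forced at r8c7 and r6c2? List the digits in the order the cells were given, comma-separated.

3,7

For r8c7:
  Row 8 already contains {1, 2, 6, 7, 8, 9}.
  Column 7 already contains {1, 2, 4, 5, 6, 9}.
  Its 3×3 block (box 9) already contains {1, 2, 5, 6, 7, 8}.
  The only value from 1–9 not eliminated is 3, so r8c7 = 3.
For r6c2:
  Consider where 7 can go in row 6.
  r6c4 is out (column 4 already has a 7).
  r6c5 is out (column 5 already has a 7).
  r6c6 is out (column 6 already has a 7).
  r6c8 is out (column 8 already has a 7).
  r6c9 is out (column 9 already has a 7).
  So the only cell in row 6 that can hold 7 is r6c2.
  So r6c2 = 7.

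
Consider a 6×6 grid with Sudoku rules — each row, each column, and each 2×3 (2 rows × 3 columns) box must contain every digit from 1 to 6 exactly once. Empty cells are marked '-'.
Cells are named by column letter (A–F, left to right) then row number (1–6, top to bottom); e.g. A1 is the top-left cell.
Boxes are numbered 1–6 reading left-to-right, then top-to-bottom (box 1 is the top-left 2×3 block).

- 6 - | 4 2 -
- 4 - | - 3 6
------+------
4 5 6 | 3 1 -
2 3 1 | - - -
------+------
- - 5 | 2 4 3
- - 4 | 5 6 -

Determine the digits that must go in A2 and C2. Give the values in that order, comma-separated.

5,2

For A2:
  Consider where 5 can go in row 2.
  C2 is out (column C already has a 5).
  D2 is out (column D already has a 5).
  So the only cell in row 2 that can hold 5 is A2.
  So A2 = 5.
For C2:
  Row 2 already contains {3, 4, 6}.
  Column C already contains {1, 4, 5, 6}.
  Its 2×3 block (box 1) already contains {4, 6}.
  The only value from 1–6 not eliminated is 2, so C2 = 2.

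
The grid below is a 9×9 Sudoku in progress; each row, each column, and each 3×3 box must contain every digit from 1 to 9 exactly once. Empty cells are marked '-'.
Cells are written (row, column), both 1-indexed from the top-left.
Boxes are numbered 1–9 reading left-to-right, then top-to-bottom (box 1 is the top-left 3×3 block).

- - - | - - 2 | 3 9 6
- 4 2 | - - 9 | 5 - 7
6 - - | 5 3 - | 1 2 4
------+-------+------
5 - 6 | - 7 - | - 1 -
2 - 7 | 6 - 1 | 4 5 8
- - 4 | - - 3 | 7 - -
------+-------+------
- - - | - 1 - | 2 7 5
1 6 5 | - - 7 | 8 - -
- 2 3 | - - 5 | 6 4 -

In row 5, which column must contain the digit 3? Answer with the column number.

2

Consider where 3 can go in row 5.
(5,5) is out (column 5 already has a 3).
So the only cell in row 5 that can hold 3 is (5,2).
That is column 2.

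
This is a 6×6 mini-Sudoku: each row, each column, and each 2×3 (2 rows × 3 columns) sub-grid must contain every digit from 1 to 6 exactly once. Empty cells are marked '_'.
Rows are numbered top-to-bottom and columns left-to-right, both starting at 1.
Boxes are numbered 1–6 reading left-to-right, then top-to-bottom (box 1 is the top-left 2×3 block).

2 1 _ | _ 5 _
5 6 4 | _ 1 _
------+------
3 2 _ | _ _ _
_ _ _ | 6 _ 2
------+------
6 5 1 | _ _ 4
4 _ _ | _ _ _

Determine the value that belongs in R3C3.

Cell R3C3 itself could take any of {5, 6} by direct elimination.
Consider where 6 can go in column 3.
R1C3 is out (box 1 already has a 6).
R4C3 is out (row 4 already has a 6).
R6C3 is out (box 5 already has a 6).
So the only cell in column 3 that can hold 6 is R3C3.
Therefore R3C3 = 6.

6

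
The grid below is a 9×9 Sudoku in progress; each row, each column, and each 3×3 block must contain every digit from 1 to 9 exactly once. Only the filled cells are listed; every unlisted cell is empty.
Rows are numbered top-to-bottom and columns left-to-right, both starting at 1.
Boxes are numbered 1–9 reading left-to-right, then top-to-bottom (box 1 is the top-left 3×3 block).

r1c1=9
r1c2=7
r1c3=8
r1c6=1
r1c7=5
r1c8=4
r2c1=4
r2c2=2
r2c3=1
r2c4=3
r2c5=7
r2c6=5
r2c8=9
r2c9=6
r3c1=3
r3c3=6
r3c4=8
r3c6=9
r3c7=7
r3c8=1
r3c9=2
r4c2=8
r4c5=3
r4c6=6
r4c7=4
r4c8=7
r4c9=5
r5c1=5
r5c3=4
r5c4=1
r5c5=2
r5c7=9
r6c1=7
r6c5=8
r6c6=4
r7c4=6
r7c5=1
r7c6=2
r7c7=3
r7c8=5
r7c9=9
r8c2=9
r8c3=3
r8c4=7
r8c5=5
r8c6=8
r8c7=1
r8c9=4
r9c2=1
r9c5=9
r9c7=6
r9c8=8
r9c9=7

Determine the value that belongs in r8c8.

Row 8 already contains {1, 3, 4, 5, 7, 8, 9}.
Column 8 already contains {1, 4, 5, 7, 8, 9}.
Its 3×3 block (box 9) already contains {1, 3, 4, 5, 6, 7, 8, 9}.
The only value from 1–9 not eliminated is 2, so r8c8 = 2.

2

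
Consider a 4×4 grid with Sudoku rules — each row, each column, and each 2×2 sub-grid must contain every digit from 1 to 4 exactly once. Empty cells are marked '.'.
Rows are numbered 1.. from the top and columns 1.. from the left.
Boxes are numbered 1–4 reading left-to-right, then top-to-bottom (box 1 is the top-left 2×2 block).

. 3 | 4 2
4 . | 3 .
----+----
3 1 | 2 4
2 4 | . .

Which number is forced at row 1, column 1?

Row 1 already contains {2, 3, 4}.
Column 1 already contains {2, 3, 4}.
Its 2×2 block (box 1) already contains {3, 4}.
The only value from 1–4 not eliminated is 1, so row 1, column 1 = 1.

1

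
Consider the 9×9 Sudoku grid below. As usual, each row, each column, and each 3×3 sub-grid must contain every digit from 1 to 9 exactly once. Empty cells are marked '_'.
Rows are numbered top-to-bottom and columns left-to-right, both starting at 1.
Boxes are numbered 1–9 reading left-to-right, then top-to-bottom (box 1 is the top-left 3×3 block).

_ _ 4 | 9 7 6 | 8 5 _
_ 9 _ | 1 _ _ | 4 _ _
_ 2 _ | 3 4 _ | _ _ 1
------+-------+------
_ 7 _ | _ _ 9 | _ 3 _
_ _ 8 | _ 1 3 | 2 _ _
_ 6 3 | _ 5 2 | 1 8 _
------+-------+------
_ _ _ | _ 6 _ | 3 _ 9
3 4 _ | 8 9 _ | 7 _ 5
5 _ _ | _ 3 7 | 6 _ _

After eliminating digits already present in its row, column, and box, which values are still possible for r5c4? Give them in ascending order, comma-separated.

4,6,7

Row 5 already contains {1, 2, 3, 8}.
Column 4 already contains {1, 3, 8, 9}.
Its 3×3 block (box 5) already contains {1, 2, 3, 5, 9}.
Removing those from 1–9 leaves {4, 6, 7} as the candidates for r5c4.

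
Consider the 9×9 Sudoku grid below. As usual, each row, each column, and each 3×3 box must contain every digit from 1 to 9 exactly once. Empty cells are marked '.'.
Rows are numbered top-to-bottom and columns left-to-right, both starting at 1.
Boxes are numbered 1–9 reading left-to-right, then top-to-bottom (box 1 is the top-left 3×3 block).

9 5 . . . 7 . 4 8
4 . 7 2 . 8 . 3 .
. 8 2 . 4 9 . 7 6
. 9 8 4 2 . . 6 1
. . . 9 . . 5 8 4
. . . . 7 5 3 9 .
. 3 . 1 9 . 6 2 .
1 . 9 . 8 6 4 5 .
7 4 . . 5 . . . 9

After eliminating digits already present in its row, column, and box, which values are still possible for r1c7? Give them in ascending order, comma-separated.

Row 1 already contains {4, 5, 7, 8, 9}.
Column 7 already contains {3, 4, 5, 6}.
Its 3×3 block (box 3) already contains {3, 4, 6, 7, 8}.
Removing those from 1–9 leaves {1, 2} as the candidates for r1c7.

1,2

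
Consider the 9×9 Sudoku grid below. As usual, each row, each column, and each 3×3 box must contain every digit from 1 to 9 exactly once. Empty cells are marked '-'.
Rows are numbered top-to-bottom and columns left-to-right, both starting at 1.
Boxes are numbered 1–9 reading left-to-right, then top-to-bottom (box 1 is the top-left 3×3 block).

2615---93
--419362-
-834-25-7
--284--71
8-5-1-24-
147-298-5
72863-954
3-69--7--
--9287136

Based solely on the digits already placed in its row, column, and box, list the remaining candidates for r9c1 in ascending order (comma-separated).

Row 9 already contains {1, 2, 3, 6, 7, 8, 9}.
Column 1 already contains {1, 2, 3, 7, 8}.
Its 3×3 block (box 7) already contains {2, 3, 6, 7, 8, 9}.
Removing those from 1–9 leaves {4, 5} as the candidates for r9c1.

4,5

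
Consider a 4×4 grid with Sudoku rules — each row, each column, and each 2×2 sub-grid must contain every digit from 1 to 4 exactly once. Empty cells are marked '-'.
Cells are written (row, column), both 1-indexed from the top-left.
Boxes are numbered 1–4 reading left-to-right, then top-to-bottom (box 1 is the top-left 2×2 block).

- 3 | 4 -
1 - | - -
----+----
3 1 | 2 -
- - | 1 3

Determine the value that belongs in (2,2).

4

Cell (2,2) itself could take any of {2, 4} by direct elimination.
Consider where 4 can go in row 2.
(2,3) is out (column 3 already has a 4).
(2,4) is out (box 2 already has a 4).
So the only cell in row 2 that can hold 4 is (2,2).
Therefore (2,2) = 4.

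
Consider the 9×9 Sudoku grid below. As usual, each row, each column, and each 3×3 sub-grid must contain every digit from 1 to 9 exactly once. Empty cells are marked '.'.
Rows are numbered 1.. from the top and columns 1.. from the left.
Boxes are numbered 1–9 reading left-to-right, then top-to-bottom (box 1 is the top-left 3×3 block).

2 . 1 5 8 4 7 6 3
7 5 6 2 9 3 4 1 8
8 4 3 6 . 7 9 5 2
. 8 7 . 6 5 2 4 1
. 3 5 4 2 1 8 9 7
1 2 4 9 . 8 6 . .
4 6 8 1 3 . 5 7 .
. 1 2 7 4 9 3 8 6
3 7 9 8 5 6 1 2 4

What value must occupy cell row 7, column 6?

Row 7 already contains {1, 3, 4, 5, 6, 7, 8}.
Column 6 already contains {1, 3, 4, 5, 6, 7, 8, 9}.
Its 3×3 block (box 8) already contains {1, 3, 4, 5, 6, 7, 8, 9}.
The only value from 1–9 not eliminated is 2, so row 7, column 6 = 2.

2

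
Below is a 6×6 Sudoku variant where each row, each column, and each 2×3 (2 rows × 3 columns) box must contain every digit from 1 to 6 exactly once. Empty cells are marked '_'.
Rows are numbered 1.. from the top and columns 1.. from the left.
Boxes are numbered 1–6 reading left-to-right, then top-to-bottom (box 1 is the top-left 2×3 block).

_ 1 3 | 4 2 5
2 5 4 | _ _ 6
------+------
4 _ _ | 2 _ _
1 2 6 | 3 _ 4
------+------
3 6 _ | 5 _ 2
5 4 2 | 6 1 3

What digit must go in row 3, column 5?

6

Cell row 3, column 5 itself could take any of {5, 6} by direct elimination.
Consider where 6 can go in row 3.
row 3, column 2 is out (column 2 already has a 6).
row 3, column 3 is out (column 3 already has a 6).
row 3, column 6 is out (column 6 already has a 6).
So the only cell in row 3 that can hold 6 is row 3, column 5.
Therefore row 3, column 5 = 6.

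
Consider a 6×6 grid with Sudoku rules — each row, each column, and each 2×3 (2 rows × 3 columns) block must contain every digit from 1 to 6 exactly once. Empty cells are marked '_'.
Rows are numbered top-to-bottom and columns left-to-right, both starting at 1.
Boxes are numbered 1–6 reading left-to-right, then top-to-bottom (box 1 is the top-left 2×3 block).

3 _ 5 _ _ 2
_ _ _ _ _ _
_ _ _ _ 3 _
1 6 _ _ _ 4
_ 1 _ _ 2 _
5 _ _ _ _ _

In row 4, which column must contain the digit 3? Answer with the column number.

3

Consider where 3 can go in row 4.
R4C4 is out (box 4 already has a 3).
R4C5 is out (column 5 already has a 3).
So the only cell in row 4 that can hold 3 is R4C3.
That is column 3.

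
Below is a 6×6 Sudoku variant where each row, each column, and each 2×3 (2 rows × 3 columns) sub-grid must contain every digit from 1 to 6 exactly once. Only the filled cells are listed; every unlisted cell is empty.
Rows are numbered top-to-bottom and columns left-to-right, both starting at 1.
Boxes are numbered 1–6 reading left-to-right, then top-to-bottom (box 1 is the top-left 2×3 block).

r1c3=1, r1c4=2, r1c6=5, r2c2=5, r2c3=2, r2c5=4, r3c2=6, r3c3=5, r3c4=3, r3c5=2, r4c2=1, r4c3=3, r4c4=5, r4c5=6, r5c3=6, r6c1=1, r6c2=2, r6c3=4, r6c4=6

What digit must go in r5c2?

Row 5 already contains {6}.
Column 2 already contains {1, 2, 5, 6}.
Its 2×3 block (box 5) already contains {1, 2, 4, 6}.
The only value from 1–6 not eliminated is 3, so r5c2 = 3.

3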